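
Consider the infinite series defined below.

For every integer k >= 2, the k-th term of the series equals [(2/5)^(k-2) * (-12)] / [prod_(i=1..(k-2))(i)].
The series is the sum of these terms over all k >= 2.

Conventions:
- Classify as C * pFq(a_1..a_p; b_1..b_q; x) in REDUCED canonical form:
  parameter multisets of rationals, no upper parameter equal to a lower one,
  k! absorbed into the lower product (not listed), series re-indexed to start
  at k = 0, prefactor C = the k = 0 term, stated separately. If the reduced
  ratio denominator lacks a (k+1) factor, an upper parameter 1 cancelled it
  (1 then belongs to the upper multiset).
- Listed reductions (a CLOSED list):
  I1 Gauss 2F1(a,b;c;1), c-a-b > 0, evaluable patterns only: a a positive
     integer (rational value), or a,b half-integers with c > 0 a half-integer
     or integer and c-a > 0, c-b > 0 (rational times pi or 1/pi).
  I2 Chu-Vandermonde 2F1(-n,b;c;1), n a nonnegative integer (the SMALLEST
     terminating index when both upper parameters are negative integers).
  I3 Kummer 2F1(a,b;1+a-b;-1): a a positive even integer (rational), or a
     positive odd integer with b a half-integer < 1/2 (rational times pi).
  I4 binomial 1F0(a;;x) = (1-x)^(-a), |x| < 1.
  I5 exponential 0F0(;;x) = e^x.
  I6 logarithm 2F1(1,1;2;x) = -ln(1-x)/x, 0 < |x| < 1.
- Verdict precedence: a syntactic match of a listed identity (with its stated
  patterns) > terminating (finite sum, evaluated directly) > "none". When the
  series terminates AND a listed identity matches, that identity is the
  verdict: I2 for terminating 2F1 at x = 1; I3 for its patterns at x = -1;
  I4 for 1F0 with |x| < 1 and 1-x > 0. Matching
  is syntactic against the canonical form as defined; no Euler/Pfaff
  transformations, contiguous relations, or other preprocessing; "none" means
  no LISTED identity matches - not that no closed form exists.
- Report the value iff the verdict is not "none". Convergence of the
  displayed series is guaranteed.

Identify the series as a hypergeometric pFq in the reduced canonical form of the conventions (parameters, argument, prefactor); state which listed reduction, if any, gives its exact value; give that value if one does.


At argument 2/5: a 0F0 with upper {-}, lower {-}, scaled by C = -12. Verdict: this is the I5 exponential reduction (the 0F0 exponential series at x = 2/5). Value: (-12) * e^(2/5).

First insight: with t_0 = -12, the product of the first k integers (C = -12) is k!.
Consecutive-term ratio: r(k) = (2/5) * 1 / [(k+1)] - rational in k, leading ratio (2/5); with t_0 = -12, classification follows.


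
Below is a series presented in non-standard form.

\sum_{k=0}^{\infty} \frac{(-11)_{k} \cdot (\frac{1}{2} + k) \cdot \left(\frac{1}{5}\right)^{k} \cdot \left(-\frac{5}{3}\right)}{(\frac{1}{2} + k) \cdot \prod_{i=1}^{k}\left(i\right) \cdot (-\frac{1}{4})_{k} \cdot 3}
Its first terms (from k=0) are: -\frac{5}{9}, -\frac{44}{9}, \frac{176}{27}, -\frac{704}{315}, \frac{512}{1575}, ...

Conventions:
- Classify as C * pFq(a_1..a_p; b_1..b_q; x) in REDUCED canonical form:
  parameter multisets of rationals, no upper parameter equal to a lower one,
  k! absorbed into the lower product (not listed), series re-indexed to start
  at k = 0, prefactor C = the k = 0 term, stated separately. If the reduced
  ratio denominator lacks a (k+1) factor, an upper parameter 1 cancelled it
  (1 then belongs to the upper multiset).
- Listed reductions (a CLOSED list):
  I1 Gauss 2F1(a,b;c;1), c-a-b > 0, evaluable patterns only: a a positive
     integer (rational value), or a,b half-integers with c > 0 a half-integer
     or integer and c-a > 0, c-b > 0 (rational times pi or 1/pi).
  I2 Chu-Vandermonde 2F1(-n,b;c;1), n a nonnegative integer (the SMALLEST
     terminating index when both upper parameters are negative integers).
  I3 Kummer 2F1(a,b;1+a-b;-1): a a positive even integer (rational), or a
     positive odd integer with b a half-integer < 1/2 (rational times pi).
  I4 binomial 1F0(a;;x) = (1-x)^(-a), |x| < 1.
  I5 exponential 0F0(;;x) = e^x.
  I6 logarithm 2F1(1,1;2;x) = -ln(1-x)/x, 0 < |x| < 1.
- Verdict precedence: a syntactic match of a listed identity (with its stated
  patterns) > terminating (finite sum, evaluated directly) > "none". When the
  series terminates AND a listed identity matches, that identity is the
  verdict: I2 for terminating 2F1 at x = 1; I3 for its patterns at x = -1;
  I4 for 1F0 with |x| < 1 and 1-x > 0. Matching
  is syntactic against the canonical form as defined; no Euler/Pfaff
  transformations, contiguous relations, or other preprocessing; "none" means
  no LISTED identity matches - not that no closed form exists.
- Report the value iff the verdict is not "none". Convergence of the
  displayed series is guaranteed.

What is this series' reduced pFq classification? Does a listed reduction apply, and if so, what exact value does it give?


Prefactor -\frac{5}{9}, argument \frac{1}{5}: 1F1 with upper {-11} over lower {-\frac{1}{4}}. Verdict: terminating - the sum ends at index 11 because -11 is a negative integer; exact evaluation follows. Sum: -\frac{130617131442578146909}{152049619645751953125}.

The tell: x = \frac{1}{5} and the constant factors (C = -5/9, x = 1/5) combine into one prefactor.
Term ratio: r(k) = \frac{1}{5} * (k-11) / [(k-\frac{1}{4}) (k+1)] - rational in k, leading ratio \frac{1}{5}; with t_0 = -\frac{5}{9}, classification follows.


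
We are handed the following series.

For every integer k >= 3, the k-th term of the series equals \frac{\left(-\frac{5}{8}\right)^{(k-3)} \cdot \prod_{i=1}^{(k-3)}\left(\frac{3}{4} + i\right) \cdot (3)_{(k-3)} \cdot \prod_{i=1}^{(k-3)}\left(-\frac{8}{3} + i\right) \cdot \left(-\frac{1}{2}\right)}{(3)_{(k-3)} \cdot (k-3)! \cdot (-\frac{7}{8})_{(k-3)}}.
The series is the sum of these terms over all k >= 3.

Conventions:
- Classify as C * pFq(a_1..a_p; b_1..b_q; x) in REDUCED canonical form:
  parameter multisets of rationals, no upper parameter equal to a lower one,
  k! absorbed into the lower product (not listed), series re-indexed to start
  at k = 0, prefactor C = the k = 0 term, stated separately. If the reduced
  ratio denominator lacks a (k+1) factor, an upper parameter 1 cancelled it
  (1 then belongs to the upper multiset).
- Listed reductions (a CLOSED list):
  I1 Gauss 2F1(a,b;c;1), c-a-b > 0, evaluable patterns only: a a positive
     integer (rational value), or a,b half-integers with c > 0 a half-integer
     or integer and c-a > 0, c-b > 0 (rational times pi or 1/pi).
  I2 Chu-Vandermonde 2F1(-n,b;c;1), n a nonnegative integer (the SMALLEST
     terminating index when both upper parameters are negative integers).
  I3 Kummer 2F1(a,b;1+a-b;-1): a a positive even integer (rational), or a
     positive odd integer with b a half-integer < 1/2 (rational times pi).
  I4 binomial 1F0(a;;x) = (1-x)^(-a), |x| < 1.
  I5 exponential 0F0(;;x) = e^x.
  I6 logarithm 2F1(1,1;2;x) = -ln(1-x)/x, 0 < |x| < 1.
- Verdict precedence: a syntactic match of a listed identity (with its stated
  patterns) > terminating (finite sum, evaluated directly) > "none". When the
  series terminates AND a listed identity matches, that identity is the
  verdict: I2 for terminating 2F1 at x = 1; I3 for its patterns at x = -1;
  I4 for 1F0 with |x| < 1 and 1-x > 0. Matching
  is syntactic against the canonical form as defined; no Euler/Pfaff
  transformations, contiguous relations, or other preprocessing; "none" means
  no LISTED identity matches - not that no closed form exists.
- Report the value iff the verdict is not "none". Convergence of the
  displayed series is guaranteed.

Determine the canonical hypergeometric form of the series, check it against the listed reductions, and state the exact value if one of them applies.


Prefactor -\frac{1}{2}, argument -\frac{5}{8}: 2F1 with upper {-\frac{5}{3}, \frac{7}{4}} over lower {-\frac{7}{8}}. Verdict: none. Every listed pattern misses the 2F1 form at -\frac{5}{8}, upper {-\frac{5}{3}, \frac{7}{4}}.

Key observation: x = -\frac{5}{8} and the running product (prefactor -1/2) telescopes to a rising factorial.
Adjacent-term ratio: r(k) = -\frac{5}{8} * (k-\frac{5}{3}) (k+\frac{7}{4}) / [(k-\frac{7}{8}) (k+1)] - poly over poly, x = -\frac{5}{8} from leading terms; C = -\frac{1}{2} at k = 0.


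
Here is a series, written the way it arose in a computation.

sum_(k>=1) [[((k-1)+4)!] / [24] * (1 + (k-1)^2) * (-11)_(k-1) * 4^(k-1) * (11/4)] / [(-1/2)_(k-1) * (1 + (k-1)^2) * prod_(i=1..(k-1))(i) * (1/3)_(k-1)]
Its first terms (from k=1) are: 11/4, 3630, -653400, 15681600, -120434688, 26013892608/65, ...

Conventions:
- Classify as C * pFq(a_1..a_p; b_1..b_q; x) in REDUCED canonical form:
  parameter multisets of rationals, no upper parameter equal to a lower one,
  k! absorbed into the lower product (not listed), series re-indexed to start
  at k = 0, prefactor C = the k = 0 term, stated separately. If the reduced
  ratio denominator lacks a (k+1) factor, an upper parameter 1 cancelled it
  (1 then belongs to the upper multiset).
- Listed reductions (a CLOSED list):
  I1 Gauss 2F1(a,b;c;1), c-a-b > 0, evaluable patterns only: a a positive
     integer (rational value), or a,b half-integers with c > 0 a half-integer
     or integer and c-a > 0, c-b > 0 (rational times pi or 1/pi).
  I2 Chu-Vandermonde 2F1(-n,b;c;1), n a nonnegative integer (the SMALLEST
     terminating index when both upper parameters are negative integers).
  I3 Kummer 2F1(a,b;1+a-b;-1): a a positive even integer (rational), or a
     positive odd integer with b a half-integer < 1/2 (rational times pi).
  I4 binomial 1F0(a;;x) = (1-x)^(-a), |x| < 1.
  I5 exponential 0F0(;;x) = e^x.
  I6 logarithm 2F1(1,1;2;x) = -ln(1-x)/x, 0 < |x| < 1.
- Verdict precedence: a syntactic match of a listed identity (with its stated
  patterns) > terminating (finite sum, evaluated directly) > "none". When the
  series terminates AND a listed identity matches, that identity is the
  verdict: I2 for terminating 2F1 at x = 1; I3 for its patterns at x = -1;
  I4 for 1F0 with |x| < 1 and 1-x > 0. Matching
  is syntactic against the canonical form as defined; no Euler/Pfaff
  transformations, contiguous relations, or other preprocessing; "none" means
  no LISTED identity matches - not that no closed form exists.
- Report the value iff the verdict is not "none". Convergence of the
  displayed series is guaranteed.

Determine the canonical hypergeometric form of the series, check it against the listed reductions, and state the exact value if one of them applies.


Key step: t_0 being 11/4, striking the common factor k^2 + 1 reduces the term (C = 11/4, x = 4).
Ratio: r(k) = 4 * (k-11) (k+5) / [(k-1/2) (k+1/3) (k+1)] - rational; roots negated = parameters, x = 4, C = 11/4.

With C = 11/4: the canonical form is 2F2(-11, 5; -1/2, 1/3; 4). Verdict: terminating. (-11)_k vanishes past k = 11, leaving a 12-term sum, computed directly. Value: -64348057930357153/112531100500.


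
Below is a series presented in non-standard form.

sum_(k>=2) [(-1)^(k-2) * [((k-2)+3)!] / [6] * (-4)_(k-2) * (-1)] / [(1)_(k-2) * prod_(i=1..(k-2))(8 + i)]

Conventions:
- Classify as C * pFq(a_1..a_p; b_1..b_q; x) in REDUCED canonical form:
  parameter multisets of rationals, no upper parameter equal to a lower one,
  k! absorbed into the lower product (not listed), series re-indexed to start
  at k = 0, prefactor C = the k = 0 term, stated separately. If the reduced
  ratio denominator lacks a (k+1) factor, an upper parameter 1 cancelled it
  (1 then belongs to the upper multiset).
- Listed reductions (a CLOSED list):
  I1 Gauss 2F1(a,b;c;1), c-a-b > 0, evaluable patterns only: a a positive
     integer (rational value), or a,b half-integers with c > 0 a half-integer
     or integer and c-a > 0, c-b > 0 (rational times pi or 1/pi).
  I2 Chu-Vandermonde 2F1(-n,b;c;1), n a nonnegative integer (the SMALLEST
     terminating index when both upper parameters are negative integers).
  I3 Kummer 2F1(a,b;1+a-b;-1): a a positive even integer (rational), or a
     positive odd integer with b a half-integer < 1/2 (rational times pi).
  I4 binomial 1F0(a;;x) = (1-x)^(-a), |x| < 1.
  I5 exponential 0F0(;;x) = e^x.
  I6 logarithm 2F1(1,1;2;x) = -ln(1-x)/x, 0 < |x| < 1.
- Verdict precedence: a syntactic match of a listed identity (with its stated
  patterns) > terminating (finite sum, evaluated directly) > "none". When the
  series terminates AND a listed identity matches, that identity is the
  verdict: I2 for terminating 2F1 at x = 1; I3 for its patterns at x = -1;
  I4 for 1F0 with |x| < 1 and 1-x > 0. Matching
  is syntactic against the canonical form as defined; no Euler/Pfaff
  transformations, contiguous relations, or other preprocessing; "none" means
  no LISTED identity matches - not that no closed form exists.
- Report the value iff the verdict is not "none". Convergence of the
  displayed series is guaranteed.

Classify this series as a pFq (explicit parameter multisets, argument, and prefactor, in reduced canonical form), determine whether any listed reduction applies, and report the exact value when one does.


Canonical form: C = -1 times 2F1 with upper {-4, 4}, lower {9}, x = -1. Verdict: Kummer (I3) applies (x = -1; c = 9 equals 1+a-b for upper {-4, 4}: listed pattern). Its exact value is -14/3.

The tell: from the first term -1: the lower running product (C = -1, x = -1) is a rising factorial.
Adjacent-term ratio: r(k) = (-1) * (k-4) (k+4) / [(k+9) (k+1)] - rational; roots negated = parameters, x = (-1), C = -1.


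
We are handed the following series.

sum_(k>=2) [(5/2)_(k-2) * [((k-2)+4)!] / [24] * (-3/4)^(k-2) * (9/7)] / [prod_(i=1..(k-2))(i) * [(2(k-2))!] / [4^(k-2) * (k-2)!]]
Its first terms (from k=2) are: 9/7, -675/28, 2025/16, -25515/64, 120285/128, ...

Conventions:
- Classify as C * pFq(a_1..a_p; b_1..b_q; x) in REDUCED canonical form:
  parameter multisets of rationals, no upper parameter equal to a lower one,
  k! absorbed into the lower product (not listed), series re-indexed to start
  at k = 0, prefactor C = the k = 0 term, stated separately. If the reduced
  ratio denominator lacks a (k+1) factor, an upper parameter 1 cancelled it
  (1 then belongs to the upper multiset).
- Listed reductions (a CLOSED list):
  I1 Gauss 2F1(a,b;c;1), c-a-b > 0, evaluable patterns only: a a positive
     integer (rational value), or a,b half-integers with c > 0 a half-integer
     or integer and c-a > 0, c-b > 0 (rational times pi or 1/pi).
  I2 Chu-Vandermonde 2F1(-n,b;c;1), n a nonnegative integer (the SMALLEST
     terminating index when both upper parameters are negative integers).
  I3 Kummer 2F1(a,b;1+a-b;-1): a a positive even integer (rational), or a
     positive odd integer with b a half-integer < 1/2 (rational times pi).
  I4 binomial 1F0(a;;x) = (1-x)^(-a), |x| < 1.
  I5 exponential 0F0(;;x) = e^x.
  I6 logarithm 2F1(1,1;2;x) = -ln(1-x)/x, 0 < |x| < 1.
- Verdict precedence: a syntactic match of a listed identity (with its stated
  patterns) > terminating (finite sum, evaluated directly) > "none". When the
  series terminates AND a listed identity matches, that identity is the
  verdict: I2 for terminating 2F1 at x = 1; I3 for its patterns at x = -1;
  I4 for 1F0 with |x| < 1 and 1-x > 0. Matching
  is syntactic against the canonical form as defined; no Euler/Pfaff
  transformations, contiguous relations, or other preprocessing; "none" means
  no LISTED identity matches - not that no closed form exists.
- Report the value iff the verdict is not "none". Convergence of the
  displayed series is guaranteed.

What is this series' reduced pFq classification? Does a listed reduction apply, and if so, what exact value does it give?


The series (x = -3/4) is 2F1: upper {5/2, 5}, lower {1/2}, prefactor 9/7. Verdict: none - this 2F1 at x = -3/4 matches no listed pattern, and upper {5/2, 5} holds no stopper.

Key step: with t_0 = 9/7, the product of the first k integers (C = 9/7) is k!.
Consecutive-term ratio: r(k) = (-3/4) * (k+5/2) (k+5) / [(k+1/2) (k+1)] - rational; roots negated = parameters, x = (-3/4), C = 9/7.


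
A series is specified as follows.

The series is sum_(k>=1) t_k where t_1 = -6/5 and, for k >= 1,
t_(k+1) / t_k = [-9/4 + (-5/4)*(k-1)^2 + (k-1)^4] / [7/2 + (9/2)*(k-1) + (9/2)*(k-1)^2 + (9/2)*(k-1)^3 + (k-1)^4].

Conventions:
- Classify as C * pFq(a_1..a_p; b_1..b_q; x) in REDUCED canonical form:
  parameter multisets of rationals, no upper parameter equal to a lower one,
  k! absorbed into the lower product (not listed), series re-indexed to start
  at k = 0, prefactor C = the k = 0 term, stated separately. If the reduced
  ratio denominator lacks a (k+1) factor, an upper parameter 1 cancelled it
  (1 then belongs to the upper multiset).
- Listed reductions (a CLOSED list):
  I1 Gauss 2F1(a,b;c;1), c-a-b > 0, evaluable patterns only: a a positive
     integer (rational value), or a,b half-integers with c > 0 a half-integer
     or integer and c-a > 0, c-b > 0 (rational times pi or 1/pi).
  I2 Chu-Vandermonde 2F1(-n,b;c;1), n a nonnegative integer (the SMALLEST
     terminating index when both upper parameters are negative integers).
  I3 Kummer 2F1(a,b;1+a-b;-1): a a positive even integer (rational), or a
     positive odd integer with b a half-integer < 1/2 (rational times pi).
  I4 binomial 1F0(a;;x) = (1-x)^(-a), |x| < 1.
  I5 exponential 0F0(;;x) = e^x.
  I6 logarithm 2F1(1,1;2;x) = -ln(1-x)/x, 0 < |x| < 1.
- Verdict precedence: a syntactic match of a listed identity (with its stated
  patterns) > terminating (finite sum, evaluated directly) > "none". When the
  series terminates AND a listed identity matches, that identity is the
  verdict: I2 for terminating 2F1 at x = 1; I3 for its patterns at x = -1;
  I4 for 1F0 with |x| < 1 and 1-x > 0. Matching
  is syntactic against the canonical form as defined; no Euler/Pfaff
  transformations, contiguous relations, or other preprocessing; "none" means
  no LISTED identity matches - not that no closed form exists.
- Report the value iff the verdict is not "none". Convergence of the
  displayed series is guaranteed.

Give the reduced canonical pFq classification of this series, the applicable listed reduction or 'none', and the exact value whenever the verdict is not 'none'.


Prefactor -6/5, argument 1: 2F1 with upper {-3/2, 3/2} over lower {7/2}. Verdict: Gauss's theorem I1 (half-integer case) applies (x = 1; upper {-3/2, 3/2} half-integers, c = 7/2 in the evaluable pattern). Its exact value is (-45/256) * pi.

First insight: t_0 = -6/5 here, and cancel k^2 + 1 from the displayed ratio first; then C = -6/5.
Consecutive-term ratio: r(k) = 1 * (k-3/2) (k+3/2) / [(k+7/2) (k+1)] - rational in k. x = 1; t_0 = -6/5; negate the roots.


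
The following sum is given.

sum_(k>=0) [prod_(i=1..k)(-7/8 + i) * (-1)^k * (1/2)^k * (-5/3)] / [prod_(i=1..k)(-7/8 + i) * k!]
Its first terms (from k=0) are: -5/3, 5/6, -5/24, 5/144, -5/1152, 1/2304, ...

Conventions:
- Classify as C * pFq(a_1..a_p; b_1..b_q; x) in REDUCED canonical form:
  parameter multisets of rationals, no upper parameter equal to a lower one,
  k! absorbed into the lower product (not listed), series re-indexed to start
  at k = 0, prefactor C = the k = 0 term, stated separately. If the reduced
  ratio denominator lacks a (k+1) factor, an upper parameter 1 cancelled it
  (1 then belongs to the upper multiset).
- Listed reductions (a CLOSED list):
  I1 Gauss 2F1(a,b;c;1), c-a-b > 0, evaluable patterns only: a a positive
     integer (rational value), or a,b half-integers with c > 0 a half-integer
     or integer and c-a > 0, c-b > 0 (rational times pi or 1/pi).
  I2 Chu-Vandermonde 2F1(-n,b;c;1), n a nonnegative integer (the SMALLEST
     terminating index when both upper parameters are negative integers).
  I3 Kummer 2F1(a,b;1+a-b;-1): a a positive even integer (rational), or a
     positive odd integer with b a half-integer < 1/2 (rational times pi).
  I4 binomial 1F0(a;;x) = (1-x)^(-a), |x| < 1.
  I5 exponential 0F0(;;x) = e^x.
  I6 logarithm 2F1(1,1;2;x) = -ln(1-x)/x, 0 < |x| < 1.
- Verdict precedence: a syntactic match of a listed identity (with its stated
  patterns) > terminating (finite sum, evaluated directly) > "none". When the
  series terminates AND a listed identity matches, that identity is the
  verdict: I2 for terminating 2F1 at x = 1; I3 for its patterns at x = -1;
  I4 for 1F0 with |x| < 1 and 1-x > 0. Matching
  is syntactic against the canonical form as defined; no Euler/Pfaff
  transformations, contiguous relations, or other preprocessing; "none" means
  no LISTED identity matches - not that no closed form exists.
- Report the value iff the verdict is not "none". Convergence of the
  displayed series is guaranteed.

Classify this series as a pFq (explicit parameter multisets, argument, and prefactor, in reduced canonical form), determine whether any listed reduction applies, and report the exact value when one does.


Canonical form: C = -5/3 times 0F0 with upper {-}, lower {-}, x = -1/2. Verdict: the exponential series (I5) matches (the 0F0 exponential series at x = -1/2). Its exact value is (-5/3) * e^(-1/2).

Key observation: t_0 = -5/3 here, and the running product (prefactor -5/3) telescopes to a rising factorial.
Step ratio: r(k) = (-1/2) * 1 / [(k+1)] - rational; roots negated = parameters, x = (-1/2), C = -5/3.


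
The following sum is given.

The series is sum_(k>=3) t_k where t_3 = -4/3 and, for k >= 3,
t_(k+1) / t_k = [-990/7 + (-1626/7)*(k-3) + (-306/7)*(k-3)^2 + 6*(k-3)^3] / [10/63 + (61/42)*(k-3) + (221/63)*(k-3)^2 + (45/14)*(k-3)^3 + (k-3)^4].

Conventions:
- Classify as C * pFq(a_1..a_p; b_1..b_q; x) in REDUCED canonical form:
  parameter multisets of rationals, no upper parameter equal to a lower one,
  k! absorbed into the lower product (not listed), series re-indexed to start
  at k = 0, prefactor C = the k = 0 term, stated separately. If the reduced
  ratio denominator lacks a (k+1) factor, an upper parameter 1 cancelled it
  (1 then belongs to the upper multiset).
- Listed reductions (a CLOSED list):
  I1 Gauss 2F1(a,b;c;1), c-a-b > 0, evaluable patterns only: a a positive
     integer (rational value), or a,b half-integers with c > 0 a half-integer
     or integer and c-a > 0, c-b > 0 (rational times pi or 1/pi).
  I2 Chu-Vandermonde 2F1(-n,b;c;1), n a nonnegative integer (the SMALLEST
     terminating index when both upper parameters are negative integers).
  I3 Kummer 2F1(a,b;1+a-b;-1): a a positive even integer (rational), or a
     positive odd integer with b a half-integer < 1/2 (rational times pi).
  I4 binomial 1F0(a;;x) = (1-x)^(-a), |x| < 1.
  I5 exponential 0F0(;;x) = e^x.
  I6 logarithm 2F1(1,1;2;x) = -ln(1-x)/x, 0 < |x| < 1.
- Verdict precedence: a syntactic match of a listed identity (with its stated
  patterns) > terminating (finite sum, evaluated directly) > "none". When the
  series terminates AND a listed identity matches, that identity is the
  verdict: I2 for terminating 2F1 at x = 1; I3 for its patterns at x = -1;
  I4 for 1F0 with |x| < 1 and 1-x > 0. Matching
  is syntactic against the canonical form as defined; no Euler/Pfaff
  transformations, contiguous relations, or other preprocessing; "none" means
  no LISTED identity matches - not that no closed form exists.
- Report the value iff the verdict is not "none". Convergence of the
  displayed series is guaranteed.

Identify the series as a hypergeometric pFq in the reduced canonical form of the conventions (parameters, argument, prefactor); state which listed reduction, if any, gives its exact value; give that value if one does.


This is -4/3 * 2F2(-11, 3; 1/6, 4/3; 6) in reduced canonical form. Verdict: terminating - upper parameter -11 makes this a finite sum (last index 11), evaluated exactly. Hence: -2194976101477678944158264/958037134638976767375.

First insight: with t_0 = -4/3, roots of the ratio polynomials (C = -4/3) are the negated parameters.
Ratio: r(k) = 6 * (k-11) (k+3) / [(k+1/6) (k+4/3) (k+1)] - poly over poly, x = 6 from leading terms; C = -4/3 at k = 0.


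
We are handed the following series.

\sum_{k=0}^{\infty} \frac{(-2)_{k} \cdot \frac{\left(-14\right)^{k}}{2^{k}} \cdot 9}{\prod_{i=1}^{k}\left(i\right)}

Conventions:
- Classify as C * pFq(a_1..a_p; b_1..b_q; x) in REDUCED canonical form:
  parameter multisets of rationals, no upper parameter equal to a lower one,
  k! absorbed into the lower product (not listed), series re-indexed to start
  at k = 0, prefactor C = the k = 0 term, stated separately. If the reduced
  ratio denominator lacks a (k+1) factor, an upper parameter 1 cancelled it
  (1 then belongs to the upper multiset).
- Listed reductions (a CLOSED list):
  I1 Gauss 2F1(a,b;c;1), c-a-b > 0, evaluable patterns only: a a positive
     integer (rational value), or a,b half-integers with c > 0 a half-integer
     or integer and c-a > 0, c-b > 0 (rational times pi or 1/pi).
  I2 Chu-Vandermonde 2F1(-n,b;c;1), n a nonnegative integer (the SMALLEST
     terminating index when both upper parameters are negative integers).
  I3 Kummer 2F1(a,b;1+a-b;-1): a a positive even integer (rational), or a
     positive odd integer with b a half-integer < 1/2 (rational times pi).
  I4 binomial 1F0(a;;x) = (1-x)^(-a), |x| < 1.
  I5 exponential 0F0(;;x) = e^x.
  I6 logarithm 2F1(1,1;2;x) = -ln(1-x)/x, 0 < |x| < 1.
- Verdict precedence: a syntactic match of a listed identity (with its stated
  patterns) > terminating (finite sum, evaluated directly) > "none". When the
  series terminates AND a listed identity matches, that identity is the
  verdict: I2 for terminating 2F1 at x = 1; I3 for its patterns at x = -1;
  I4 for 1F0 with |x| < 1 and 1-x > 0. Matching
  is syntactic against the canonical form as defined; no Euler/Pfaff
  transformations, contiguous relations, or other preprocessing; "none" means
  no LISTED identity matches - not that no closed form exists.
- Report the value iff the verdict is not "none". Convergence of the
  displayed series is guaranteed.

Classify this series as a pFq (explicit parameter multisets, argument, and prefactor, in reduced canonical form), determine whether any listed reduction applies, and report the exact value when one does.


This is 9 * 1F0(-2; -; -7) in reduced canonical form. Verdict: terminating - upper parameter -2 makes this a finite sum (last index 2), evaluated exactly. Hence: 576.

First insight: t_0 being 9, the two k-th powers (C = 9, x = -7) combine into one argument.
Adjacent-term ratio: r(k) = -7 * (k-2) / [(k+1)] - rational in k, leading ratio -7; with t_0 = 9, classification follows.


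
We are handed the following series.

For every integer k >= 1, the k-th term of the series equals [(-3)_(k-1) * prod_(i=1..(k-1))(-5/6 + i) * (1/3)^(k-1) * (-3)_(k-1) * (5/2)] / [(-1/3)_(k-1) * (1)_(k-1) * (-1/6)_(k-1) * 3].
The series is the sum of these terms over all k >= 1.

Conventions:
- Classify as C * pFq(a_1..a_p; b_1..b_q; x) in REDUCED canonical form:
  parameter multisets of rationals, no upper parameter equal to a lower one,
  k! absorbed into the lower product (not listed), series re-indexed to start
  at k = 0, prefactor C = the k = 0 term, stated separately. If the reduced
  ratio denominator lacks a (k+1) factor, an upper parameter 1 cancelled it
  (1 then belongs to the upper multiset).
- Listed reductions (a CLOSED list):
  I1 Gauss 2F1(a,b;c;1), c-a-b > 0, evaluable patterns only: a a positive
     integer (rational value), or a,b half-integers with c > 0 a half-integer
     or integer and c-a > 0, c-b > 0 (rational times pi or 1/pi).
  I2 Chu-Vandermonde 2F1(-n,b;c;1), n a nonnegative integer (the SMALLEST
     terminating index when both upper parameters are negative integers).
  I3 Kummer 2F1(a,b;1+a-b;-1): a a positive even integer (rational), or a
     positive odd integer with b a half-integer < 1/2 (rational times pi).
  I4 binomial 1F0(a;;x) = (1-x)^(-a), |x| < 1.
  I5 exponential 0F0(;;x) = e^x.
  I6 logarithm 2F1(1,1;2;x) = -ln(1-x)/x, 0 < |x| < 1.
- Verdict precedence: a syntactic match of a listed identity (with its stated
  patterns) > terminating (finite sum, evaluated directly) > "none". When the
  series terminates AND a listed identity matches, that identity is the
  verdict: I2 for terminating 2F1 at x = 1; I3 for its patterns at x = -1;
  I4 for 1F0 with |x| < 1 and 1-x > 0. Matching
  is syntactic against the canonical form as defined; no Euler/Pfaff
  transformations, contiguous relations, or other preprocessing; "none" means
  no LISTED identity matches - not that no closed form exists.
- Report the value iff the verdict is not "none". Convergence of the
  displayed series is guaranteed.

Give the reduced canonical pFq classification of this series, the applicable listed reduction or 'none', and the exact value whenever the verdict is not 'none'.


x = 1/3 here; the reduced form reads 3F2, upper {-3, -3, 1/6}, lower {-1/3, -1/6}, C = 5/6. Verdict: terminating. (-3)_k vanishes past k = 3, leaving a 4-term sum, computed directly. Sum: 3244/165.

Key observation: x = (1/3) and the running product (prefactor 5/6) telescopes to a rising factorial.
Step ratio: r(k) = (1/3) * (k-3) (k-3) (k+1/6) / [(k-1/3) (k-1/6) (k+1)] - rational; roots negated = parameters, x = (1/3), C = 5/6.


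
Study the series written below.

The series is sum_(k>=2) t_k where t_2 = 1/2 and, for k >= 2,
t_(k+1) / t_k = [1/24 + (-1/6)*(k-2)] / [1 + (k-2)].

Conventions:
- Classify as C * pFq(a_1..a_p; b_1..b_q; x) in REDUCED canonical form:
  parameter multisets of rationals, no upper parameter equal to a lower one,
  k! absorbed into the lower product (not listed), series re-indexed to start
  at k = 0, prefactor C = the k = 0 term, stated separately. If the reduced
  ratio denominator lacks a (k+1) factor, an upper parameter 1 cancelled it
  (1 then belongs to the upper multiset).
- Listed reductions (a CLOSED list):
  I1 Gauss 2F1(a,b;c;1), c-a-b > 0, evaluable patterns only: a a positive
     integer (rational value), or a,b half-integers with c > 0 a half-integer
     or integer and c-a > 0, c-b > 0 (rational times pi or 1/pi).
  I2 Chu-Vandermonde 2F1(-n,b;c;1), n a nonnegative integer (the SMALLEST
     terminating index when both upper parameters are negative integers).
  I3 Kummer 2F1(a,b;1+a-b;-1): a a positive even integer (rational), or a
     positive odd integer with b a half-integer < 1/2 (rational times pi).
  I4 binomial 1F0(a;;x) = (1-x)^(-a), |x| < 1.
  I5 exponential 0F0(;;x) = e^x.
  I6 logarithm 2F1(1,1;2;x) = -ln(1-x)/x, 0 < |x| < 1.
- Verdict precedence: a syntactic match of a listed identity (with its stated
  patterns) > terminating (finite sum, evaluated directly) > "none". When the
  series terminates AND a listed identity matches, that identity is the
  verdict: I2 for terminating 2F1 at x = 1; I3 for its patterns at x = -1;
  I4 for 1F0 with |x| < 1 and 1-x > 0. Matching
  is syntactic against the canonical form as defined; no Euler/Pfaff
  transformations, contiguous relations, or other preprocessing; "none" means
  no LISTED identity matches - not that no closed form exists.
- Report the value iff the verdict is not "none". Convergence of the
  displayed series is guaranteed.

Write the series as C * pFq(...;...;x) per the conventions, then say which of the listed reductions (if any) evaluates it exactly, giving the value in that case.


Structural cue: t_0 being 1/2, roots of the ratio polynomials (C = 1/2) are the negated parameters.
Adjacent-term ratio: r(k) = (-1/6) * (k-1/4) / [(k+1)] - poly over poly, x = (-1/6) from leading terms; C = 1/2 at k = 0.

At argument -1/6: a 1F0 with upper {-1/4}, lower {-}, scaled by C = 1/2. Verdict: binomial (I4) applies (the 1F0 binomial series: exponent 1/4, x = -1/6). Value: (1/2) * (7/6)^(1/4).


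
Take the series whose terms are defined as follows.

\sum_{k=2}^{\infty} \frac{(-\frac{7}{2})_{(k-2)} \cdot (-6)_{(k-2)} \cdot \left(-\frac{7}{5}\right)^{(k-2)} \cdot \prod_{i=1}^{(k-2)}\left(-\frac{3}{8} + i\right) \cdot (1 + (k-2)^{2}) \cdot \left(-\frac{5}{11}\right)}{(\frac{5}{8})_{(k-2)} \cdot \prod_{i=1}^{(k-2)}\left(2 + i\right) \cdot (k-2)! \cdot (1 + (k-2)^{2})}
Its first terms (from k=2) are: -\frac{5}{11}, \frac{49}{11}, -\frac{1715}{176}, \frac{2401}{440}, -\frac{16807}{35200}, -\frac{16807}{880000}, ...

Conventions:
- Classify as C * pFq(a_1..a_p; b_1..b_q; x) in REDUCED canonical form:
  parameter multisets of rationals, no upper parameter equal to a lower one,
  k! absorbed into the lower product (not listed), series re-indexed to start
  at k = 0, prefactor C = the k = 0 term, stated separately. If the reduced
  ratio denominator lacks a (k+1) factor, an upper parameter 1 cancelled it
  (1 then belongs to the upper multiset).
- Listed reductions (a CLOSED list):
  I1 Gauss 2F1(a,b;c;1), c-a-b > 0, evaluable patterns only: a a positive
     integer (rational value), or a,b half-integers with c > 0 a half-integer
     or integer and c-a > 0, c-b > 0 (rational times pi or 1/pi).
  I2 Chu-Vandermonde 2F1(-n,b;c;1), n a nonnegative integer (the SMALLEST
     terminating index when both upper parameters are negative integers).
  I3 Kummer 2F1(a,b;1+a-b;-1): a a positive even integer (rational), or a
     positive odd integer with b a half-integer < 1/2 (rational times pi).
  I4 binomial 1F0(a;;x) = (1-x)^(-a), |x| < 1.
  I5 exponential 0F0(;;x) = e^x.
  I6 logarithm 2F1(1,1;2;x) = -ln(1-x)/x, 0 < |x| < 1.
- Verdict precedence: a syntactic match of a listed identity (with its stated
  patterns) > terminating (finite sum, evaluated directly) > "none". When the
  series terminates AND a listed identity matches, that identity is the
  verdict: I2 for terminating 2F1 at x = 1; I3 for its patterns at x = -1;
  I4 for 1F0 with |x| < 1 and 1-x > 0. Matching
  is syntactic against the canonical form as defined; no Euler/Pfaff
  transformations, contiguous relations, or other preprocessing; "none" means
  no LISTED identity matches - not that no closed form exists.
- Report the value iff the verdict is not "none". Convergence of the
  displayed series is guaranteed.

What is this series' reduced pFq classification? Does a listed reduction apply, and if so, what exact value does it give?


Key step: t_0 being -\frac{5}{11}, the parameter 5/8 appears in both the upper and lower lists and cancels (alongside the other common factor).
Step ratio: r(k) = -\frac{7}{5} * (k-6) (k-\frac{7}{2}) / [(k+3) (k+1)] - rational; roots negated = parameters, x = -\frac{7}{5}, C = -\frac{5}{11}.

This is -\frac{5}{11} * 2F1(-6, -\frac{7}{2}; 3; -\frac{7}{5}) in reduced canonical form. Verdict: terminating - no listed pattern fits, but -6 in the upper list cuts the series at k = 6; direct evaluation. Exact value: -\frac{110514769}{140800000}.


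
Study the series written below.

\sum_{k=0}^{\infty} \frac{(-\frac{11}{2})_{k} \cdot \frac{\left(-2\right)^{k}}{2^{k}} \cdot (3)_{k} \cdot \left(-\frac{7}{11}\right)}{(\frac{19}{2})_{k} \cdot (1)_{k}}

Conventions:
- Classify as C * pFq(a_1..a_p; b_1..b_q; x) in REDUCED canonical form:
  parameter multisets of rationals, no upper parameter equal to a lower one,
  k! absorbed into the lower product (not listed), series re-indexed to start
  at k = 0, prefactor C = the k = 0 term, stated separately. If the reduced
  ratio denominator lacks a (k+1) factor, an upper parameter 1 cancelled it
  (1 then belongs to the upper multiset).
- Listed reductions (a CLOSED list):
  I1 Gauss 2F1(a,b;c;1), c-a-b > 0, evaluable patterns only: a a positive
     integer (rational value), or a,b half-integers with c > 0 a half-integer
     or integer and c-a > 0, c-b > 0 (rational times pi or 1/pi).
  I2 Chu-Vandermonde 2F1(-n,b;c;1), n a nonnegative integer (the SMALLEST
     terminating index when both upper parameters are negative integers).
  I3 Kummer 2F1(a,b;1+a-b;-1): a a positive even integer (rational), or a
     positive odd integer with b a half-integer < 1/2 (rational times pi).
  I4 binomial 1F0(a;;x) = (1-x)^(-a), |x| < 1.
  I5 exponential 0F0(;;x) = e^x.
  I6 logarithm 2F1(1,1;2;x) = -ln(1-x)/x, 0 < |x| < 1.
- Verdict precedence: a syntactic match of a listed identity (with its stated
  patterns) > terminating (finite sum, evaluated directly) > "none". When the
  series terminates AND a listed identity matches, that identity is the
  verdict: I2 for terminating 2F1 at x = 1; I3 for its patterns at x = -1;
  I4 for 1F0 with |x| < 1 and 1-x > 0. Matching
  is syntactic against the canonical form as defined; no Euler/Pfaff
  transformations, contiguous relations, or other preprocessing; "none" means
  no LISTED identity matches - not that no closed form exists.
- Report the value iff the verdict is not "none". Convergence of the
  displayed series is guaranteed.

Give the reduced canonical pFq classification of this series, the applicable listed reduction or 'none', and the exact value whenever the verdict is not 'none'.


Structural cue: x = -1 and the two k-th powers (C = -7/11, x = -1) combine into one argument.
Adjacent-term ratio: r(k) = -1 * (k-\frac{11}{2}) (k+3) / [(k+\frac{19}{2}) (k+1)] - rational in k. x = -1; t_0 = -\frac{7}{11}; negate the roots.

At argument -1: a 2F1 with upper {-\frac{11}{2}, 3}, lower {\frac{19}{2}}, scaled by C = -\frac{7}{11}. Verdict: Kummer (I3) matches (x = -1; c = \frac{19}{2} equals 1+a-b for upper {-\frac{11}{2}, 3}: listed pattern). Sum: \left(-\frac{69615}{65536}\right) \cdot \pi.


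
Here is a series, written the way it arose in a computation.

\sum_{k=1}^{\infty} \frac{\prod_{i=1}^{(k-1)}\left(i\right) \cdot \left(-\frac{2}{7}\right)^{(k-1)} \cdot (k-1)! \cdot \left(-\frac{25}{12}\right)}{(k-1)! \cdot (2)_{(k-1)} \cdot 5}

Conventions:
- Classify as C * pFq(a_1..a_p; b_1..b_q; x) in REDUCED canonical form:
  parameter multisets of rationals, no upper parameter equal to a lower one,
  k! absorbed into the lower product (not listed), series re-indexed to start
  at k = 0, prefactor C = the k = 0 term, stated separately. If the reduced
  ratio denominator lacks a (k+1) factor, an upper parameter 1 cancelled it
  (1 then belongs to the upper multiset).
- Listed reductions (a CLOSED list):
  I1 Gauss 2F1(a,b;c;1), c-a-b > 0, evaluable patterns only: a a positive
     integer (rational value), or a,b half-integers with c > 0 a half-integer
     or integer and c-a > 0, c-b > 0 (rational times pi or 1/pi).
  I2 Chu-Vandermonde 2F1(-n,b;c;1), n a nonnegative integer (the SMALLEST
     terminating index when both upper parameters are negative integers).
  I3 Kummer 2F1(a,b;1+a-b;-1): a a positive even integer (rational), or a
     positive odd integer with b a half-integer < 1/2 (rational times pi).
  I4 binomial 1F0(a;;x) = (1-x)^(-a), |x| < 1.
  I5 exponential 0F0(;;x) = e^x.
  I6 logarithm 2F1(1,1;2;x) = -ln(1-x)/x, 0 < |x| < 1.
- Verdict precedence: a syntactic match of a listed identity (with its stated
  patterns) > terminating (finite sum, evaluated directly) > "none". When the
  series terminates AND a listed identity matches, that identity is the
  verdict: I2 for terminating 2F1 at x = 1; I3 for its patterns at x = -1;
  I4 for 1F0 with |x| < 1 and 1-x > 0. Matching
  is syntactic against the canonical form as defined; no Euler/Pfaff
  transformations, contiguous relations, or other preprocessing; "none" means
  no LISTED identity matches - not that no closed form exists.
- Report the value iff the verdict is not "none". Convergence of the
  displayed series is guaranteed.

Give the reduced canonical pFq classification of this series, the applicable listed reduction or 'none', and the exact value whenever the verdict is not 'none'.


Reduced: x = -\frac{2}{7}, 2F1, upper = {1, 1}, lower = {2}, C = -\frac{5}{12}. Verdict: this is the logarithmic series (I6) (the logarithm: parameters (1,1;2), x = -\frac{2}{7}). Exact value: \left(-\frac{35}{24}\right) \cdot \ln\left(\frac{9}{7}\right).

Structural cue: t_0 being -\frac{5}{12}, the constant factors (C = -5/12) combine into one prefactor.
Step ratio: r(k) = -\frac{2}{7} * (k+1) (k+1) / [(k+2) (k+1)] - rational; roots negated = parameters, x = -\frac{2}{7}, C = -\frac{5}{12}.


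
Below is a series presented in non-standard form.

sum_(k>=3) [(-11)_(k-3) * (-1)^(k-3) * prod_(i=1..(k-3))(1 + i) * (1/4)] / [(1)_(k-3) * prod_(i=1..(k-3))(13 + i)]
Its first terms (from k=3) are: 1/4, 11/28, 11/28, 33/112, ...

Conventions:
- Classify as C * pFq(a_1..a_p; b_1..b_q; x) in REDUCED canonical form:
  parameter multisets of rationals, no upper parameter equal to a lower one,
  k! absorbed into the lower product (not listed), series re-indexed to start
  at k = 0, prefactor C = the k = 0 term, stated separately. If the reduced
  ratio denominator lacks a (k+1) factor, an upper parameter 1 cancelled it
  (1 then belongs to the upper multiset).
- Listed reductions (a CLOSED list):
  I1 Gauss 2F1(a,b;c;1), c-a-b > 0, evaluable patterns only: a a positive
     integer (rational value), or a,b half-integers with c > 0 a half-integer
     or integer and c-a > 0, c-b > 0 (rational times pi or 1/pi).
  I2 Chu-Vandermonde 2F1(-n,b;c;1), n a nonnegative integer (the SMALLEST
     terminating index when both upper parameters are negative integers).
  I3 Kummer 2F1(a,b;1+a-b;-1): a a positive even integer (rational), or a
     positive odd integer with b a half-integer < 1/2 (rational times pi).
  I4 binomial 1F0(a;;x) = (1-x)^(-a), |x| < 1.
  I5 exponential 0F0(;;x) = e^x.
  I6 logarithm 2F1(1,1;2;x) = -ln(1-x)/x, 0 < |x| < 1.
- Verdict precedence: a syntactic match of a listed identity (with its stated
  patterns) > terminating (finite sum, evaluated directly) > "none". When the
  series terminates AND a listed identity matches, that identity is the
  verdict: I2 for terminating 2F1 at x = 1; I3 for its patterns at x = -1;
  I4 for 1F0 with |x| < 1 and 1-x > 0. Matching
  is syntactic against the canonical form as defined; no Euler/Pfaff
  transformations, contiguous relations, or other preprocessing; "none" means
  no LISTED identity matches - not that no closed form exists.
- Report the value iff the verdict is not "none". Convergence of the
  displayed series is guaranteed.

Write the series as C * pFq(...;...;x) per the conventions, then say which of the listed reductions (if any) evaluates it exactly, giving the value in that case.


x = -1 here; the reduced form reads 2F1, upper {-11, 2}, lower {14}, C = 1/4. Verdict (x = -1): the Kummer evaluation I3 applies (x = -1; c = 14 equals 1+a-b for upper {-11, 2}: listed pattern). Value: 13/8.

Structural cue: t_0 = 1/4 here, and the lower running product (C = 1/4) is a rising factorial.
Term ratio: r(k) = (-1) * (k-11) (k+2) / [(k+14) (k+1)] - rational in k. x = (-1); t_0 = 1/4; negate the roots.
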